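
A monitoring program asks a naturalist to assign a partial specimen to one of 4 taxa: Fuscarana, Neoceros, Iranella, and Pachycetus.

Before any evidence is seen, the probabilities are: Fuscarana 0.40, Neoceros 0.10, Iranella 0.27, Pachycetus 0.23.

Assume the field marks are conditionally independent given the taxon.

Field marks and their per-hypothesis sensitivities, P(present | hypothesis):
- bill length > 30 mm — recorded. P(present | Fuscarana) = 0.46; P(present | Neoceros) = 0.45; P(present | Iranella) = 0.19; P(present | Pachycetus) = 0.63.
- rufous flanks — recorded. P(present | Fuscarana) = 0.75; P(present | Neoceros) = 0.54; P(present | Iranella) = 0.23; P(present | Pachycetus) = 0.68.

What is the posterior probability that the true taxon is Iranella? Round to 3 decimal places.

0.043

For each hypothesis, the unnormalized posterior weight is prior × product of the field mark likelihoods:
  Fuscarana: 0.40 × 0.46 × 0.75 = 0.138
  Neoceros: 0.10 × 0.45 × 0.54 = 0.0243
  Iranella: 0.27 × 0.19 × 0.23 = 0.011799
  Pachycetus: 0.23 × 0.63 × 0.68 = 0.098532
Marginal likelihood of the evidence = 0.27263.
P(Iranella | evidence) = 0.011799 / 0.27263 ≈ 0.043.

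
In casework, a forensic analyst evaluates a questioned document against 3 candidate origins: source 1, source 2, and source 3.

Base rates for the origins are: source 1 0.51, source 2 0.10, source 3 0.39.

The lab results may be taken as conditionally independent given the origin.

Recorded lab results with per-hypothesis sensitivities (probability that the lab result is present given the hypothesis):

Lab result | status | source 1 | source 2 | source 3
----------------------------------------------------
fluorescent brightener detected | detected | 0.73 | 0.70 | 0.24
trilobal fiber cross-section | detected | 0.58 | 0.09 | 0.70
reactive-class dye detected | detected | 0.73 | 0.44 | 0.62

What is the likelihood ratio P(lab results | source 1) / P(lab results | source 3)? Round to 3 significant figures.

2.97

The Bayes factor is the ratio of the joint likelihoods of the lab result pattern under the two hypotheses.
  source 1: 0.73 × 0.58 × 0.73 = 0.30908
  source 3: 0.24 × 0.70 × 0.62 = 0.10416
Bayes factor = 0.30908 / 0.10416 ≈ 2.97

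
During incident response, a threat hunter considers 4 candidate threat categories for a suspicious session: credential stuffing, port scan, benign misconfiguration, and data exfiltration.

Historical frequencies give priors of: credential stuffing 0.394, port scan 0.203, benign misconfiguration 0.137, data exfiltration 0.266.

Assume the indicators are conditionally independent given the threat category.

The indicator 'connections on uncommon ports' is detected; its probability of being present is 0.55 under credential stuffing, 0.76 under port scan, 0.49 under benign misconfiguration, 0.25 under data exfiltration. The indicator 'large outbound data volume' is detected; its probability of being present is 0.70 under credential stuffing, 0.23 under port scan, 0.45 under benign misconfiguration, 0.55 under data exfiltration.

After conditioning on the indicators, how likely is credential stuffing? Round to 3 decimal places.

0.597

For each hypothesis, the unnormalized posterior weight is prior × product of the indicator likelihoods:
  credential stuffing: 0.394 × 0.55 × 0.70 = 0.15169
  port scan: 0.203 × 0.76 × 0.23 = 0.035484
  benign misconfiguration: 0.137 × 0.49 × 0.45 = 0.030209
  data exfiltration: 0.266 × 0.25 × 0.55 = 0.036575
Marginal likelihood of the evidence = 0.25396.
P(credential stuffing | evidence) = 0.15169 / 0.25396 ≈ 0.597.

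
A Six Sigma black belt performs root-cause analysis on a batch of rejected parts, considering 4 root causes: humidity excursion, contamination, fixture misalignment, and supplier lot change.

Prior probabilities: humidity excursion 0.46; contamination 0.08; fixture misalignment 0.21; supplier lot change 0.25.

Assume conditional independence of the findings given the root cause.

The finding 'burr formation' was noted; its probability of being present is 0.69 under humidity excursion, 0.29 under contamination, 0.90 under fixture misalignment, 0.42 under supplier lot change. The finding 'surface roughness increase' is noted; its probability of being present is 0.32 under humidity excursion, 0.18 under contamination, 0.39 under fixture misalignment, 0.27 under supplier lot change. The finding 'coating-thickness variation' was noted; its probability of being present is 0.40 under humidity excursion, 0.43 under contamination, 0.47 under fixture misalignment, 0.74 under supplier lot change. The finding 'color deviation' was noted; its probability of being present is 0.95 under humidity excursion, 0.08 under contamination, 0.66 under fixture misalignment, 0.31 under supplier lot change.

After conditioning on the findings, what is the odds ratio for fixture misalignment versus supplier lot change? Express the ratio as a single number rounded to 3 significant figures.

Posterior odds equal prior odds times the likelihood ratio; only the two competing hypotheses matter.
  fixture misalignment: 0.21 × 0.90 × 0.39 × 0.47 × 0.66 = 0.022865
  supplier lot change: 0.25 × 0.42 × 0.27 × 0.74 × 0.31 = 0.0065035
Odds(fixture misalignment : supplier lot change) = 0.022865 / 0.0065035 ≈ 3.52.

3.52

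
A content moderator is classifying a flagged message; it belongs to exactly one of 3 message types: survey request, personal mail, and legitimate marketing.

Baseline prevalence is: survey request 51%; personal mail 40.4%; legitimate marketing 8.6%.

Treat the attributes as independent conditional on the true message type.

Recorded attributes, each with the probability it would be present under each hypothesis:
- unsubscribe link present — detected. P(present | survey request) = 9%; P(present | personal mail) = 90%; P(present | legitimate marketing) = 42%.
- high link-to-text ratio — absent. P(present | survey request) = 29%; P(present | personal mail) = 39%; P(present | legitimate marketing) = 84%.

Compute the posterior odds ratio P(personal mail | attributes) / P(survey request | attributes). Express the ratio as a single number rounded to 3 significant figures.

6.81

Posterior odds equal prior odds times the likelihood ratio; only the two competing hypotheses matter (using 1 − P(present | H) for each absent attribute).
  personal mail: 0.404 × 0.90 × (1 − 0.39) = 0.2218
  survey request: 0.510 × 0.09 × (1 − 0.29) = 0.032589
Posterior odds = 0.2218 / 0.032589 ≈ 6.81.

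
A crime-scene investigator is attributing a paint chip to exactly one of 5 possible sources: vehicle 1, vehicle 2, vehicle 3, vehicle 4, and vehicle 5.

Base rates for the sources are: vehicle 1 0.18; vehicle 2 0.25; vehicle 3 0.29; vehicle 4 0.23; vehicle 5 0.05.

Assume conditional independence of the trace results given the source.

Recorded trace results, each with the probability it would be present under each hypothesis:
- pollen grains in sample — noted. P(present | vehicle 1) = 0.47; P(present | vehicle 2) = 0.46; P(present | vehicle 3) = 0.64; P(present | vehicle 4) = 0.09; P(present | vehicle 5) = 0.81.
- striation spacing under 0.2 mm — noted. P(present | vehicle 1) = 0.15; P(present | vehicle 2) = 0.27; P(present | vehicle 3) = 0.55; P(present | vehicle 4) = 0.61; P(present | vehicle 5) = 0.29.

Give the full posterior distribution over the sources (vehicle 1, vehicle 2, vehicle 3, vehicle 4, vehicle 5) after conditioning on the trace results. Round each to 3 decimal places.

By Bayes' rule with conditional independence, the unnormalized weight for each hypothesis is prior × ∏ likelihoods:
  vehicle 1: 0.18 × 0.47 × 0.15 = 0.01269
  vehicle 2: 0.25 × 0.46 × 0.27 = 0.03105
  vehicle 3: 0.29 × 0.64 × 0.55 = 0.10208
  vehicle 4: 0.23 × 0.09 × 0.61 = 0.012627
  vehicle 5: 0.05 × 0.81 × 0.29 = 0.011745
Normalizing constant Z = 0.01269 + 0.03105 + 0.10208 + 0.012627 + 0.011745 = 0.17019.
P(vehicle 1 | evidence) = 0.01269 / 0.17019 ≈ 0.075
P(vehicle 2 | evidence) = 0.03105 / 0.17019 ≈ 0.182
P(vehicle 3 | evidence) = 0.10208 / 0.17019 ≈ 0.600
P(vehicle 4 | evidence) = 0.012627 / 0.17019 ≈ 0.074
P(vehicle 5 | evidence) = 0.011745 / 0.17019 ≈ 0.069

0.075, 0.182, 0.600, 0.074, 0.069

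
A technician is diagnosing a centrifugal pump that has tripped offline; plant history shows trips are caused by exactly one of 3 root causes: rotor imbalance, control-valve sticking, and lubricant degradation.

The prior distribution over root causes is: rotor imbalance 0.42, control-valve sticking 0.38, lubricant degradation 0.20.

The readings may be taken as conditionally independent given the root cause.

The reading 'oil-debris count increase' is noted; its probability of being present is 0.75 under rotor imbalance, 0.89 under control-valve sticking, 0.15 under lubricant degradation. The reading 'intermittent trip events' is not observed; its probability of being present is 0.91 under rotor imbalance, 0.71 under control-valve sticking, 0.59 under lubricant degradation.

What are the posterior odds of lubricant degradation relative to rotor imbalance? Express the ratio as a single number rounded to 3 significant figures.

Unnormalized posterior weight (prior times the reading likelihoods) for each of the two hypotheses (using 1 − P(present | H) for each absent reading):
  lubricant degradation: 0.20 × 0.15 × (1 − 0.59) = 0.0123
  rotor imbalance: 0.42 × 0.75 × (1 − 0.91) = 0.02835
Odds(lubricant degradation : rotor imbalance) = 0.0123 / 0.02835 ≈ 0.434.

0.434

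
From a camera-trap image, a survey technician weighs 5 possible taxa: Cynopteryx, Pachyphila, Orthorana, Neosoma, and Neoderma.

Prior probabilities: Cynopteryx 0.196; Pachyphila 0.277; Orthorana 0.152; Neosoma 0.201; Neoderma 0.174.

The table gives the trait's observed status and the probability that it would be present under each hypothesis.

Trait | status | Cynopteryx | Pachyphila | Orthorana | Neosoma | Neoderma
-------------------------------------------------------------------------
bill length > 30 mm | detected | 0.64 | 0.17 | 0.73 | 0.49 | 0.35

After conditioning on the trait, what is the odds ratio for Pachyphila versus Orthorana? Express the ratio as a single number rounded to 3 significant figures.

0.424

The normalizing constant cancels in an odds ratio, so compute prior × likelihood for the two hypotheses only:
  Pachyphila: 0.277 × 0.17 = 0.04709
  Orthorana: 0.152 × 0.73 = 0.11096
Posterior odds = 0.04709 / 0.11096 ≈ 0.424.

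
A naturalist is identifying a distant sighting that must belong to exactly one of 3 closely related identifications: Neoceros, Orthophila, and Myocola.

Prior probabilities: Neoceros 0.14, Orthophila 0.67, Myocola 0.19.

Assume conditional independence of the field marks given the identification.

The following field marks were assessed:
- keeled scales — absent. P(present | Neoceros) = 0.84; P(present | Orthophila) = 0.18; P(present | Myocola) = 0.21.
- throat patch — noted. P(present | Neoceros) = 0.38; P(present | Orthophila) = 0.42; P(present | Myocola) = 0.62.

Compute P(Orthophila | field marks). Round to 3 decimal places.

Multiply each prior by the joint likelihood of the field mark pattern (using 1 − P(present | H) for each absent field mark):
  Neoceros: 0.14 × (1 − 0.84) × 0.38 = 0.008512
  Orthophila: 0.67 × (1 − 0.18) × 0.42 = 0.23075
  Myocola: 0.19 × (1 − 0.21) × 0.62 = 0.093062
Marginal likelihood of the evidence = 0.33232.
P(Orthophila | evidence) = 0.23075 / 0.33232 ≈ 0.694.

0.694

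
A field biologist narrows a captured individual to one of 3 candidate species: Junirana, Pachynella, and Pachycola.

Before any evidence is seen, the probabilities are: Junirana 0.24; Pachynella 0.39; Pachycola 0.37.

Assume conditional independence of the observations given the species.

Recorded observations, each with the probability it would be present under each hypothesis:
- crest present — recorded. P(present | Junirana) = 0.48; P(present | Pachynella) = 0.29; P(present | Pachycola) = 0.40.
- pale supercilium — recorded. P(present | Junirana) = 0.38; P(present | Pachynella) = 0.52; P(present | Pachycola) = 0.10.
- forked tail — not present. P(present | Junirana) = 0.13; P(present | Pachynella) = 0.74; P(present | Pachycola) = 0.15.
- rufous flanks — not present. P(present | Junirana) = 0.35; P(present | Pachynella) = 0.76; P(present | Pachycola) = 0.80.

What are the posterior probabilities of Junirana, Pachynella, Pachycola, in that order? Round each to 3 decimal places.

0.800, 0.119, 0.081

By Bayes' rule with conditional independence, the unnormalized weight for each hypothesis is prior × ∏ likelihoods (using 1 − P(present | H) for each absent observation):
  Junirana: 0.24 × 0.48 × 0.38 × (1 − 0.13) × (1 − 0.35) = 0.024755
  Pachynella: 0.39 × 0.29 × 0.52 × (1 − 0.74) × (1 − 0.76) = 0.0036699
  Pachycola: 0.37 × 0.40 × 0.10 × (1 − 0.15) × (1 − 0.80) = 0.002516
The unnormalized weights sum to 0.030941.
P(Junirana | evidence) = 0.024755 / 0.030941 ≈ 0.800
P(Pachynella | evidence) = 0.0036699 / 0.030941 ≈ 0.119
P(Pachycola | evidence) = 0.002516 / 0.030941 ≈ 0.081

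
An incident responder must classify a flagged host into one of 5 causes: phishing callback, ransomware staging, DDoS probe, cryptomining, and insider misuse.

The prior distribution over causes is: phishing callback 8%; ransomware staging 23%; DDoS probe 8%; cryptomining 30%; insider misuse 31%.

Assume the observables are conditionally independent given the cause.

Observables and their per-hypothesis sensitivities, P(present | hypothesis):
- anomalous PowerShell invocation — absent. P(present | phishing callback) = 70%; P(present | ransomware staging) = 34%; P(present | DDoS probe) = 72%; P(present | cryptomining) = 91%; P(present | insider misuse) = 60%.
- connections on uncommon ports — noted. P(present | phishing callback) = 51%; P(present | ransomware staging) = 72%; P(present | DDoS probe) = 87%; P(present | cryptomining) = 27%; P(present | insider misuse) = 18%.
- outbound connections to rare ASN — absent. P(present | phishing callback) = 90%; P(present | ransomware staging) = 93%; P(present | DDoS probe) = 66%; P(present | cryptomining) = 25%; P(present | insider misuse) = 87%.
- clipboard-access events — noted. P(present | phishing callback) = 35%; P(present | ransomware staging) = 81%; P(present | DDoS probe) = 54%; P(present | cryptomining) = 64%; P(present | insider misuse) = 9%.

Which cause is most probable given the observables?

ransomware staging

For each hypothesis, the unnormalized posterior weight is prior × product of the observable likelihoods (using 1 − P(present | H) for each absent observable):
  phishing callback: 0.08 × (1 − 0.70) × 0.51 × (1 − 0.90) × 0.35 = 0.0004284
  ransomware staging: 0.23 × (1 − 0.34) × 0.72 × (1 − 0.93) × 0.81 = 0.0061971
  DDoS probe: 0.08 × (1 − 0.72) × 0.87 × (1 − 0.66) × 0.54 = 0.003578
  cryptomining: 0.30 × (1 − 0.91) × 0.27 × (1 − 0.25) × 0.64 = 0.0034992
  insider misuse: 0.31 × (1 − 0.60) × 0.18 × (1 − 0.87) × 0.09 = 0.00026114
Marginal likelihood of the evidence = 0.013964.
P(phishing callback | evidence) ≈ 0.0004284 / 0.013964 ≈ 0.031
P(ransomware staging | evidence) ≈ 0.0061971 / 0.013964 ≈ 0.444
P(DDoS probe | evidence) ≈ 0.003578 / 0.013964 ≈ 0.256
P(cryptomining | evidence) ≈ 0.0034992 / 0.013964 ≈ 0.251
P(insider misuse | evidence) ≈ 0.00026114 / 0.013964 ≈ 0.019
The largest is 0.444, so ransomware staging is most probable.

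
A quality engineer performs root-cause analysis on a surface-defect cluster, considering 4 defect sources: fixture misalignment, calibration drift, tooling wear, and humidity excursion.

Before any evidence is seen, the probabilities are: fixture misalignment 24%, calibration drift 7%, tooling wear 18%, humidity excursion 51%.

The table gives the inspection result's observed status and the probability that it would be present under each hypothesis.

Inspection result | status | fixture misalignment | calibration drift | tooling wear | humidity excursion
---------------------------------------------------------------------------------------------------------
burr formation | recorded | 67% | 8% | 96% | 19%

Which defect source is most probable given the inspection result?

Multiply each prior by the likelihood of the inspection result:
  fixture misalignment: 0.24 × 0.67 = 0.1608
  calibration drift: 0.07 × 0.08 = 0.0056
  tooling wear: 0.18 × 0.96 = 0.1728
  humidity excursion: 0.51 × 0.19 = 0.0969
Marginal likelihood of the evidence = 0.4361.
P(fixture misalignment | evidence) ≈ 0.1608 / 0.4361 ≈ 0.369
P(calibration drift | evidence) ≈ 0.0056 / 0.4361 ≈ 0.013
P(tooling wear | evidence) ≈ 0.1728 / 0.4361 ≈ 0.396
P(humidity excursion | evidence) ≈ 0.0969 / 0.4361 ≈ 0.222
The largest is 0.396, so tooling wear is most probable.

tooling wear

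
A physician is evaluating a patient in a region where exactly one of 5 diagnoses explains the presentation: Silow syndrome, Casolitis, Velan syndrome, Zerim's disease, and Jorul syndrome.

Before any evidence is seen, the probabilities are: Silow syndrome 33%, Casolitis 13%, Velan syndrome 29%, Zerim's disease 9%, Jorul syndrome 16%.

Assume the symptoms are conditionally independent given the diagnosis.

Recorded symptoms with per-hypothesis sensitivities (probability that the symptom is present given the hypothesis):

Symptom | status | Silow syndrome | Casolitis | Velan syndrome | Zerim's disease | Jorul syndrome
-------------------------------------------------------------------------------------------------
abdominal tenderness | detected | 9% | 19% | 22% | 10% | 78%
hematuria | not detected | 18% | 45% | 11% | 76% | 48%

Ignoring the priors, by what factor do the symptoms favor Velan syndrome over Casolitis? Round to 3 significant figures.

Take the product of per-symptom likelihoods under each hypothesis (using 1 − P(present | H) for each absent symptom), then divide.
  Velan syndrome: 0.22 × (1 − 0.11) = 0.1958
  Casolitis: 0.19 × (1 − 0.45) = 0.1045
Bayes factor = 0.1958 / 0.1045 ≈ 1.87

1.87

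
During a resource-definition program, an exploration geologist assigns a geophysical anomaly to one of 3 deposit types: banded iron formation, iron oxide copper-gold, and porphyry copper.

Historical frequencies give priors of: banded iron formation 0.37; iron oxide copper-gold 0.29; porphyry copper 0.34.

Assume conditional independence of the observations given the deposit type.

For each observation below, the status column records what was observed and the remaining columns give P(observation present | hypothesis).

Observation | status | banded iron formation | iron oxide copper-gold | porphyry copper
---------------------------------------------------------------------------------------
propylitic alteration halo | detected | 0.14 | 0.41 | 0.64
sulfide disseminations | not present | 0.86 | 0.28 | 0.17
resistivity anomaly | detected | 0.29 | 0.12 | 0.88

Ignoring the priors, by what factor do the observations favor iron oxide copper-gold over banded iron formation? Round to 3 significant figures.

6.23

Joint likelihood of the evidence pattern under each hypothesis (using 1 − P(present | H) for each absent observation):
  iron oxide copper-gold: 0.41 × (1 − 0.28) × 0.12 = 0.035424
  banded iron formation: 0.14 × (1 − 0.86) × 0.29 = 0.005684
Bayes factor = 0.035424 / 0.005684 ≈ 6.23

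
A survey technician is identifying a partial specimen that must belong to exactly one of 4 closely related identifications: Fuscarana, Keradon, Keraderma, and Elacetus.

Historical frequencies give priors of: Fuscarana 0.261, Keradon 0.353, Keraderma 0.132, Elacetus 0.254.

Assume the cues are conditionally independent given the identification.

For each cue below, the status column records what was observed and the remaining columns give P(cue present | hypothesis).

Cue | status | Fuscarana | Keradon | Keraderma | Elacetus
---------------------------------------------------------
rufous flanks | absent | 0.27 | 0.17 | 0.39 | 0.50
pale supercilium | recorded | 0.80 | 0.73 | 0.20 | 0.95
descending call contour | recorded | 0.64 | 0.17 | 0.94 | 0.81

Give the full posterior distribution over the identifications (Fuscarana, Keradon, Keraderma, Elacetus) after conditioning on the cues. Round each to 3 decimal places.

Multiply each prior by the joint likelihood of the cue pattern (using 1 − P(present | H) for each absent cue):
  Fuscarana: 0.261 × (1 − 0.27) × 0.80 × 0.64 = 0.097551
  Keradon: 0.353 × (1 − 0.17) × 0.73 × 0.17 = 0.03636
  Keraderma: 0.132 × (1 − 0.39) × 0.20 × 0.94 = 0.015138
  Elacetus: 0.254 × (1 − 0.50) × 0.95 × 0.81 = 0.097727
Marginal likelihood of the evidence = 0.24678.
P(Fuscarana | evidence) = 0.097551 / 0.24678 ≈ 0.395
P(Keradon | evidence) = 0.03636 / 0.24678 ≈ 0.147
P(Keraderma | evidence) = 0.015138 / 0.24678 ≈ 0.061
P(Elacetus | evidence) = 0.097727 / 0.24678 ≈ 0.396

0.395, 0.147, 0.061, 0.396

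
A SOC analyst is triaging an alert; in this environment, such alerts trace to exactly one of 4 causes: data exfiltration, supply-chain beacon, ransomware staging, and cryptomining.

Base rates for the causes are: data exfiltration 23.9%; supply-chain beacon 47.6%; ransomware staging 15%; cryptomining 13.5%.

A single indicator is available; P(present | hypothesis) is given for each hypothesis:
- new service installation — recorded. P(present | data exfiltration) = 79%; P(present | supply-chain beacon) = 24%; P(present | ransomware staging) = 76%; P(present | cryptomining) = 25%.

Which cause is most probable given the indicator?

data exfiltration

For each hypothesis, the unnormalized posterior weight is prior × likelihood:
  data exfiltration: 0.239 × 0.79 = 0.18881
  supply-chain beacon: 0.476 × 0.24 = 0.11424
  ransomware staging: 0.150 × 0.76 = 0.114
  cryptomining: 0.135 × 0.25 = 0.03375
Normalizing constant Z = 0.18881 + 0.11424 + 0.114 + 0.03375 = 0.4508.
P(data exfiltration | evidence) ≈ 0.18881 / 0.4508 ≈ 0.419
P(supply-chain beacon | evidence) ≈ 0.11424 / 0.4508 ≈ 0.253
P(ransomware staging | evidence) ≈ 0.114 / 0.4508 ≈ 0.253
P(cryptomining | evidence) ≈ 0.03375 / 0.4508 ≈ 0.075
The largest is 0.419, so data exfiltration is most probable.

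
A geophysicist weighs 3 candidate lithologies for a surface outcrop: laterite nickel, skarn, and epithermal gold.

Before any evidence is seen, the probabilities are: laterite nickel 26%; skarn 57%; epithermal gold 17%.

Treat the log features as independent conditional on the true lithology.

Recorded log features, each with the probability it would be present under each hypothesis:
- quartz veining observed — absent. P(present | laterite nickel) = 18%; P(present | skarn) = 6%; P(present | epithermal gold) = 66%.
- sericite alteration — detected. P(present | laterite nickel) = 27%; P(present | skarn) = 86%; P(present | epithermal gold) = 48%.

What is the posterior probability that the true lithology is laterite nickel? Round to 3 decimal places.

0.105

Multiply each prior by the joint likelihood of the log feature pattern (using 1 − P(present | H) for each absent log feature):
  laterite nickel: 0.26 × (1 − 0.18) × 0.27 = 0.057564
  skarn: 0.57 × (1 − 0.06) × 0.86 = 0.46079
  epithermal gold: 0.17 × (1 − 0.66) × 0.48 = 0.027744
Marginal likelihood of the evidence = 0.5461.
P(laterite nickel | evidence) = 0.057564 / 0.5461 ≈ 0.105.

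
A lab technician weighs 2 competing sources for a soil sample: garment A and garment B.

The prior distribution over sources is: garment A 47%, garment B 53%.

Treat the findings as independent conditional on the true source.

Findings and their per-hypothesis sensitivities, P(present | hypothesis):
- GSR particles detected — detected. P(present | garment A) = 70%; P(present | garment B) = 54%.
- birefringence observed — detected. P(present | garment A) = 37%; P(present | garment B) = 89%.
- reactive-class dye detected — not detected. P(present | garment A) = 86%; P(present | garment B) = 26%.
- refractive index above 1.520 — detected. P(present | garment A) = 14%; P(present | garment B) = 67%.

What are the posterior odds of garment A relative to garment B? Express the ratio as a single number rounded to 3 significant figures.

0.0189

Posterior odds equal prior odds times the likelihood ratio; only the two competing hypotheses matter (using 1 − P(present | H) for each absent finding).
  garment A: 0.47 × 0.70 × 0.37 × (1 − 0.86) × 0.14 = 0.0023859
  garment B: 0.53 × 0.54 × 0.89 × (1 − 0.26) × 0.67 = 0.12629
Odds(garment A : garment B) = 0.0023859 / 0.12629 ≈ 0.0189.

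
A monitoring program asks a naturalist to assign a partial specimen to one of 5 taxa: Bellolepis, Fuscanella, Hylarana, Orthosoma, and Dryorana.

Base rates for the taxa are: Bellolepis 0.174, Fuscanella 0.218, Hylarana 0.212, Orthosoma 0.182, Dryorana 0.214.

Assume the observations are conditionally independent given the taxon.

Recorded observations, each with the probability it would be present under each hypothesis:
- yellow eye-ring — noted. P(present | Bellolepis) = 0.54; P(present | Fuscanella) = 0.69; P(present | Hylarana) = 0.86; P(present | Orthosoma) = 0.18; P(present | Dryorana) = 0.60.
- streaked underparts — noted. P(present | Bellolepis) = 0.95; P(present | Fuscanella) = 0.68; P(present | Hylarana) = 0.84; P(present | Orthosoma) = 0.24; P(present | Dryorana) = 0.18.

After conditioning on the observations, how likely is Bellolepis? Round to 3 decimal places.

Multiply each prior by the joint likelihood of the evidence pattern:
  Bellolepis: 0.174 × 0.54 × 0.95 = 0.089262
  Fuscanella: 0.218 × 0.69 × 0.68 = 0.10229
  Hylarana: 0.212 × 0.86 × 0.84 = 0.15315
  Orthosoma: 0.182 × 0.18 × 0.24 = 0.0078624
  Dryorana: 0.214 × 0.60 × 0.18 = 0.023112
Marginal likelihood of the evidence = 0.37567.
P(Bellolepis | evidence) = 0.089262 / 0.37567 ≈ 0.238.

0.238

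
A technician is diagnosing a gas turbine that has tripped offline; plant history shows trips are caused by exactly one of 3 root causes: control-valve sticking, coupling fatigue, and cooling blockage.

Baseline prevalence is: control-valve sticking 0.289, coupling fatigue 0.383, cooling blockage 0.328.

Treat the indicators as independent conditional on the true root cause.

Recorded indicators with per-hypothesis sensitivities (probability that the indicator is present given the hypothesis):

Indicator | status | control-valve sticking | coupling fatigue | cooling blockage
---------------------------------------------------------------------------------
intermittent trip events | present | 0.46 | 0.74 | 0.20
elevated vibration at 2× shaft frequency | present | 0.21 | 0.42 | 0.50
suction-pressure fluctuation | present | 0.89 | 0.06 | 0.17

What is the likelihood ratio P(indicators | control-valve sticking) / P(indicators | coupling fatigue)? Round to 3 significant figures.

The Bayes factor is the ratio of the joint likelihoods of the indicator pattern under the two hypotheses.
  control-valve sticking: 0.46 × 0.21 × 0.89 = 0.085974
  coupling fatigue: 0.74 × 0.42 × 0.06 = 0.018648
Bayes factor = 0.085974 / 0.018648 ≈ 4.61

4.61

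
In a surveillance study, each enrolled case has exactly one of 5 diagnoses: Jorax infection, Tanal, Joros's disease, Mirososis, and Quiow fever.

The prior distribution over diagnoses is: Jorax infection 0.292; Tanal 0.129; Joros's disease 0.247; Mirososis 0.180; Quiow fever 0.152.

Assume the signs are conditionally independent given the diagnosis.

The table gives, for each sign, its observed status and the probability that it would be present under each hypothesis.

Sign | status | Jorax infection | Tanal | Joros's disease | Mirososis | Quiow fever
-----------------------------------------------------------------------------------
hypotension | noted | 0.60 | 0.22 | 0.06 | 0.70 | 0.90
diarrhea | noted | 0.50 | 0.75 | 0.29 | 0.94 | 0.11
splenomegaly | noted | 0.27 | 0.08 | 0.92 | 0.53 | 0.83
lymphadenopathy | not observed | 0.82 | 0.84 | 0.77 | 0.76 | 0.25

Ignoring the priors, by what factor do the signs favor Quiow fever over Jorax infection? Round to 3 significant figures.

4.23

Joint likelihood of the sign pattern under each hypothesis (using 1 − P(present | H) for each absent sign):
  Quiow fever: 0.90 × 0.11 × 0.83 × (1 − 0.25) = 0.061627
  Jorax infection: 0.60 × 0.50 × 0.27 × (1 − 0.82) = 0.01458
Bayes factor = 0.061627 / 0.01458 ≈ 4.23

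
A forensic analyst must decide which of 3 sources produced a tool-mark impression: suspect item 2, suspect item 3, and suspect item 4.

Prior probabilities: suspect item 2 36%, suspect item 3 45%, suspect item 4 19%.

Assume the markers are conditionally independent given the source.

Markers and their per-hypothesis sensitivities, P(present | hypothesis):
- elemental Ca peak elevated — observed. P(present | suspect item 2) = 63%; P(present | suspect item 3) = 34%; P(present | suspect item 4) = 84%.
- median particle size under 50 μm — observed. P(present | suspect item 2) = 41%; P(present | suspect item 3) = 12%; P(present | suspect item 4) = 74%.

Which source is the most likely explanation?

Multiply each prior by the joint likelihood of the marker pattern:
  suspect item 2: 0.36 × 0.63 × 0.41 = 0.092988
  suspect item 3: 0.45 × 0.34 × 0.12 = 0.01836
  suspect item 4: 0.19 × 0.84 × 0.74 = 0.1181
Marginal likelihood of the evidence = 0.22945.
P(suspect item 2 | evidence) ≈ 0.092988 / 0.22945 ≈ 0.405
P(suspect item 3 | evidence) ≈ 0.01836 / 0.22945 ≈ 0.080
P(suspect item 4 | evidence) ≈ 0.1181 / 0.22945 ≈ 0.515
The largest is 0.515, so suspect item 4 is most probable.

suspect item 4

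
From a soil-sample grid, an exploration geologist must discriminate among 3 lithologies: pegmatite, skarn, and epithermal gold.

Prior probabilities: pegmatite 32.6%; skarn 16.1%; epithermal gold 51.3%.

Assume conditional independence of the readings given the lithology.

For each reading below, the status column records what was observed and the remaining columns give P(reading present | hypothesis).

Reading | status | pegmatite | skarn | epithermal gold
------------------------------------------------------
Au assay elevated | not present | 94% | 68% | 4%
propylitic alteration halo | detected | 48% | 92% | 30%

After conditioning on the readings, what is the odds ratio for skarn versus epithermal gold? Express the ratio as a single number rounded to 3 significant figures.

0.321

The normalizing constant cancels in an odds ratio, so compute prior × likelihood for the two hypotheses only (using 1 − P(present | H) for each absent reading):
  skarn: 0.161 × (1 − 0.68) × 0.92 = 0.047398
  epithermal gold: 0.513 × (1 − 0.04) × 0.30 = 0.14774
Odds(skarn : epithermal gold) = 0.047398 / 0.14774 ≈ 0.321.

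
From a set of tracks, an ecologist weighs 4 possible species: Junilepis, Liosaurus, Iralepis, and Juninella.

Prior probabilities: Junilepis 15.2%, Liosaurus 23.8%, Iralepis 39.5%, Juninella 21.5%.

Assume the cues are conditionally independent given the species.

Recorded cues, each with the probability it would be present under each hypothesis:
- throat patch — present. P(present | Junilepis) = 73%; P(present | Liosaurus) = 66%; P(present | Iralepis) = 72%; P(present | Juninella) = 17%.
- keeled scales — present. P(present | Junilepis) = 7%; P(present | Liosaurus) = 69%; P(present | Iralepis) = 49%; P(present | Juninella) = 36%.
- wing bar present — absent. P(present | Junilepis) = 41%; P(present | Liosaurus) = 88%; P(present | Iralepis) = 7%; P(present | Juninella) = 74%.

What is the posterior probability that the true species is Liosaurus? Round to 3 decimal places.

0.086

For each hypothesis, the unnormalized posterior weight is prior × product of the cue likelihoods (using 1 − P(present | H) for each absent cue):
  Junilepis: 0.152 × 0.73 × 0.07 × (1 − 0.41) = 0.0045826
  Liosaurus: 0.238 × 0.66 × 0.69 × (1 − 0.88) = 0.013006
  Iralepis: 0.395 × 0.72 × 0.49 × (1 − 0.07) = 0.1296
  Juninella: 0.215 × 0.17 × 0.36 × (1 − 0.74) = 0.0034211
Marginal likelihood of the evidence = 0.15061.
P(Liosaurus | evidence) = 0.013006 / 0.15061 ≈ 0.086.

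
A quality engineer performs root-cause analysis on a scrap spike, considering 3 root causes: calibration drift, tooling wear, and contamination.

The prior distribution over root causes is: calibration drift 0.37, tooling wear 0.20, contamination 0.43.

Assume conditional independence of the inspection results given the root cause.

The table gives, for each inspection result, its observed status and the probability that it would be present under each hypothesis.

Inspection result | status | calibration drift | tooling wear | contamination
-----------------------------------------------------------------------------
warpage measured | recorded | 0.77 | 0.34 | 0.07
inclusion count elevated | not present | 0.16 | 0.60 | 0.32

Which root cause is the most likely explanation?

For each hypothesis, the unnormalized posterior weight is prior × product of the inspection result likelihoods (using 1 − P(present | H) for each absent inspection result):
  calibration drift: 0.37 × 0.77 × (1 − 0.16) = 0.23932
  tooling wear: 0.20 × 0.34 × (1 − 0.60) = 0.0272
  contamination: 0.43 × 0.07 × (1 − 0.32) = 0.020468
Marginal likelihood of the evidence = 0.28698.
P(calibration drift | evidence) ≈ 0.23932 / 0.28698 ≈ 0.834
P(tooling wear | evidence) ≈ 0.0272 / 0.28698 ≈ 0.095
P(contamination | evidence) ≈ 0.020468 / 0.28698 ≈ 0.071
The largest is 0.834, so calibration drift is most probable.

calibration drift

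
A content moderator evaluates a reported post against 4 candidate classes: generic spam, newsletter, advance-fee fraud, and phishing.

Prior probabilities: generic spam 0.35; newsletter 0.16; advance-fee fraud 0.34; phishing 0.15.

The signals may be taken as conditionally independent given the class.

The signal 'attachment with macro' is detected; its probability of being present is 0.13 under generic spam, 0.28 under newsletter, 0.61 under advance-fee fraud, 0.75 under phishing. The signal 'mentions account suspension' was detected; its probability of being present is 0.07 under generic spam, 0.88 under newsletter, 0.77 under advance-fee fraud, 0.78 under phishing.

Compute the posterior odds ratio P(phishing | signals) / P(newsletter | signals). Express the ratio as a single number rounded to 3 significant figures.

2.23

The normalizing constant cancels in an odds ratio, so compute prior × likelihood for the two hypotheses only:
  phishing: 0.15 × 0.75 × 0.78 = 0.08775
  newsletter: 0.16 × 0.28 × 0.88 = 0.039424
Odds(phishing : newsletter) = 0.08775 / 0.039424 ≈ 2.23.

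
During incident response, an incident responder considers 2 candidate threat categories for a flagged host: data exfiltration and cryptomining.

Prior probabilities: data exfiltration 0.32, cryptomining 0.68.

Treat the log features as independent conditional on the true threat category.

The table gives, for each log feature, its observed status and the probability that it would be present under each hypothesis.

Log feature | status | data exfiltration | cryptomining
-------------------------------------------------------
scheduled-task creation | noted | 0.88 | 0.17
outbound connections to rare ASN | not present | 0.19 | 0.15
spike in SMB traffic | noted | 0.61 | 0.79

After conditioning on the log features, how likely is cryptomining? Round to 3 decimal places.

0.358

Multiply each prior by the joint likelihood of the log feature pattern (using 1 − P(present | H) for each absent log feature):
  data exfiltration: 0.32 × 0.88 × (1 − 0.19) × 0.61 = 0.13914
  cryptomining: 0.68 × 0.17 × (1 − 0.15) × 0.79 = 0.077625
Normalizing constant Z = 0.13914 + 0.077625 = 0.21676.
P(cryptomining | evidence) = 0.077625 / 0.21676 ≈ 0.358.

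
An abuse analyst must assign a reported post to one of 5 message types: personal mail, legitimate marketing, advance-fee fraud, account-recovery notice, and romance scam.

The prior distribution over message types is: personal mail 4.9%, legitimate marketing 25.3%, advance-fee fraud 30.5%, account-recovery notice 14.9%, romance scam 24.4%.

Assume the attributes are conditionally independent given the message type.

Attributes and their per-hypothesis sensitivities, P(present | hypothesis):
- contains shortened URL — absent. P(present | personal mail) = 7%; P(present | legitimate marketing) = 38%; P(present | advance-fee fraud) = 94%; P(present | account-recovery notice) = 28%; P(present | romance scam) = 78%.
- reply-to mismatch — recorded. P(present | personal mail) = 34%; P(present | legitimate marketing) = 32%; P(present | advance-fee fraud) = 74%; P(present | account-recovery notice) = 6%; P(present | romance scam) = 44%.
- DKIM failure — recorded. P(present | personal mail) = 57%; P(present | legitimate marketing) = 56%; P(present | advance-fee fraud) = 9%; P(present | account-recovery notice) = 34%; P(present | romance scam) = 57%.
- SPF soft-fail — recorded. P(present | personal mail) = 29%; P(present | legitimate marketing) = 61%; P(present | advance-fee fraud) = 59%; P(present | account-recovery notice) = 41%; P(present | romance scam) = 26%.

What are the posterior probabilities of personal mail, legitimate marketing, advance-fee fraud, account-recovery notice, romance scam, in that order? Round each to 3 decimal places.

0.103, 0.691, 0.029, 0.036, 0.141

For each hypothesis, the unnormalized posterior weight is prior × product of the attribute likelihoods (using 1 − P(present | H) for each absent attribute):
  personal mail: 0.049 × (1 − 0.07) × 0.34 × 0.57 × 0.29 = 0.0025611
  legitimate marketing: 0.253 × (1 − 0.38) × 0.32 × 0.56 × 0.61 = 0.017147
  advance-fee fraud: 0.305 × (1 − 0.94) × 0.74 × 0.09 × 0.59 = 0.00071908
  account-recovery notice: 0.149 × (1 − 0.28) × 0.06 × 0.34 × 0.41 = 0.00089729
  romance scam: 0.244 × (1 − 0.78) × 0.44 × 0.57 × 0.26 = 0.0035004
The unnormalized weights sum to 0.024825.
P(personal mail | evidence) = 0.0025611 / 0.024825 ≈ 0.103
P(legitimate marketing | evidence) = 0.017147 / 0.024825 ≈ 0.691
P(advance-fee fraud | evidence) = 0.00071908 / 0.024825 ≈ 0.029
P(account-recovery notice | evidence) = 0.00089729 / 0.024825 ≈ 0.036
P(romance scam | evidence) = 0.0035004 / 0.024825 ≈ 0.141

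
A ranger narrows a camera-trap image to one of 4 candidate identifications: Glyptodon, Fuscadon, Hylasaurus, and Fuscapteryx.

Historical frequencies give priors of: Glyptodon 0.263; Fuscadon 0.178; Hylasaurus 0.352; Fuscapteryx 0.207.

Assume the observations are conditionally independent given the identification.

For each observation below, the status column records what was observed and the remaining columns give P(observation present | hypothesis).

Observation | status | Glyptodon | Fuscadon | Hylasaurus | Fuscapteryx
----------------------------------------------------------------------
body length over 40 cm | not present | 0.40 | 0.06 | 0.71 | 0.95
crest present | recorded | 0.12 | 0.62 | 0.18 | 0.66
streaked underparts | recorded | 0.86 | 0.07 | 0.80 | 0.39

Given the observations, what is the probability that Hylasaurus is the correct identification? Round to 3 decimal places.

Multiply each prior by the joint likelihood of the evidence pattern (using 1 − P(present | H) for each absent observation):
  Glyptodon: 0.263 × (1 − 0.40) × 0.12 × 0.86 = 0.016285
  Fuscadon: 0.178 × (1 − 0.06) × 0.62 × 0.07 = 0.0072617
  Hylasaurus: 0.352 × (1 − 0.71) × 0.18 × 0.80 = 0.0147
  Fuscapteryx: 0.207 × (1 − 0.95) × 0.66 × 0.39 = 0.0026641
The unnormalized weights sum to 0.04091.
P(Hylasaurus | evidence) = 0.0147 / 0.04091 ≈ 0.359.

0.359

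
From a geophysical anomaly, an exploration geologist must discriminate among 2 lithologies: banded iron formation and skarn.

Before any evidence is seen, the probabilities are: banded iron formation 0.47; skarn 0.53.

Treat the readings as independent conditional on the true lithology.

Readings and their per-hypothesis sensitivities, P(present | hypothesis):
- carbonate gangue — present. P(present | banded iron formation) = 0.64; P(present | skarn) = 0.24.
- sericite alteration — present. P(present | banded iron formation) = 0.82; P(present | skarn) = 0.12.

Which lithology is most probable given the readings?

By Bayes' rule with conditional independence, the unnormalized weight for each hypothesis is prior × ∏ likelihoods:
  banded iron formation: 0.47 × 0.64 × 0.82 = 0.24666
  skarn: 0.53 × 0.24 × 0.12 = 0.015264
Normalizing constant Z = 0.24666 + 0.015264 = 0.26192.
P(banded iron formation | evidence) ≈ 0.24666 / 0.26192 ≈ 0.942
P(skarn | evidence) ≈ 0.015264 / 0.26192 ≈ 0.058
The largest is 0.942, so banded iron formation is most probable.

banded iron formation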